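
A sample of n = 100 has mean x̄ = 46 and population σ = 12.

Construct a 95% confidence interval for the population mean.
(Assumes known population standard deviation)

Answer: (43.6480, 48.3520)

Derivation:
Confidence level: 95%, α = 0.05
z_0.025 = 1.960
SE = σ/√n = 12/√100 = 1.2000
Margin of error = 1.960 × 1.2000 = 2.3520
CI: x̄ ± margin = 46 ± 2.3520
CI: (43.6480, 48.3520)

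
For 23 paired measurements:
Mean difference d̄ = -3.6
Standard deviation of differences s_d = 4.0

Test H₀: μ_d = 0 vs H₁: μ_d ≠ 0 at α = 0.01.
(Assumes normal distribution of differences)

df = n - 1 = 22
SE = s_d/√n = 4.0/√23 = 0.8341
t = d̄/SE = -3.6/0.8341 = -4.3160
Critical value: t_{0.005,22} = ±2.819
p-value ≈ 0.0003
Decision: reject H₀

Answer: t = -4.3160, reject H₀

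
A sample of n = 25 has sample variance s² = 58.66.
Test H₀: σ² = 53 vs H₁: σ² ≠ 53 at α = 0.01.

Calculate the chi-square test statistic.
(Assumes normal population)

Answer: χ² = 26.5630, fail to reject H₀

Derivation:
df = n - 1 = 24
χ² = (n-1)s²/σ₀² = 24×58.66/53 = 26.5630
Critical values: χ²_{0.995,24} = 9.886, χ²_{0.005,24} = 45.559
Rejection region: χ² < 9.886 or χ² > 45.559
Decision: fail to reject H₀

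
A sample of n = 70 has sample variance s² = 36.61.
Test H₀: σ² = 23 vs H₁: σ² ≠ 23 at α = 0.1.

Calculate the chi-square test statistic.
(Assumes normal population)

df = n - 1 = 69
χ² = (n-1)s²/σ₀² = 69×36.61/23 = 109.8300
Critical values: χ²_{0.95,69} = 50.879, χ²_{0.05,69} = 89.391
Rejection region: χ² < 50.879 or χ² > 89.391
Decision: reject H₀

Answer: χ² = 109.8300, reject H₀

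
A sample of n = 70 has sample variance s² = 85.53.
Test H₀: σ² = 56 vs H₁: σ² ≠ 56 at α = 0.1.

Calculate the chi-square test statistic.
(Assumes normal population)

df = n - 1 = 69
χ² = (n-1)s²/σ₀² = 69×85.53/56 = 105.3852
Critical values: χ²_{0.95,69} = 50.879, χ²_{0.05,69} = 89.391
Rejection region: χ² < 50.879 or χ² > 89.391
Decision: reject H₀

Answer: χ² = 105.3852, reject H₀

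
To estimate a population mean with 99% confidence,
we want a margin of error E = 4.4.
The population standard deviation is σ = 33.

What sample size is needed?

z_0.005 = 2.576
n = (z×σ/E)² = (2.576×33/4.4)²
n = 373.2624
Round up: n = 374

Answer: n = 374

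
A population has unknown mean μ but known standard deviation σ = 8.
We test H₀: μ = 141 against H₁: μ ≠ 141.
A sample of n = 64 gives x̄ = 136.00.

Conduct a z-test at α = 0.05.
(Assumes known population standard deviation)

Answer: z = -5.0000, reject H₀

Derivation:
Standard error: SE = σ/√n = 8/√64 = 1.0000
z-statistic: z = (x̄ - μ₀)/SE = (136.00 - 141)/1.0000 = -5.0000
Critical value: ±1.960
p-value < 0.0001
Decision: reject H₀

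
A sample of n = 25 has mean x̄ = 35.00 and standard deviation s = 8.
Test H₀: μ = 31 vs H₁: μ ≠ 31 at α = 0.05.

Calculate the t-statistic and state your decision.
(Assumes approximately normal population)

df = n - 1 = 24
SE = s/√n = 8/√25 = 1.6000
t = (x̄ - μ₀)/SE = (35.00 - 31)/1.6000 = 2.5000
Critical value: t_{0.025,24} = ±2.064
p-value ≈ 0.0197
Decision: reject H₀

Answer: t = 2.5000, reject H₀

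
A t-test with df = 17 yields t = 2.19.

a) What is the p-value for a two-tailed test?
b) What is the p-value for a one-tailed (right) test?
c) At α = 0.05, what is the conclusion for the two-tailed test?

Answer: a) 0.0428, b) 0.0214, c) reject H₀

Derivation:
Using t-distribution with df = 17:
a) Two-tailed: p = 2×P(T > 2.19) = 0.0428
b) One-tailed: p = P(T > 2.19) = 0.0214
c) 0.0428 < 0.05, reject H₀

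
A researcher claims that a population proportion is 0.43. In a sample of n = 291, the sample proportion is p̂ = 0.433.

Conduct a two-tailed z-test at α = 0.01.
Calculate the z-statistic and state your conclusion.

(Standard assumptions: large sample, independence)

H₀: p = 0.43, H₁: p ≠ 0.43
Standard error: SE = √(p₀(1-p₀)/n) = √(0.43×0.57/291) = 0.029022
z-statistic: z = (p̂ - p₀)/SE = (0.433 - 0.43)/0.029022 = 0.1034
Critical value: z_0.005 = ±2.576
p-value = 0.9176
Decision: fail to reject H₀ at α = 0.01

Answer: z = 0.1034, fail to reject H₀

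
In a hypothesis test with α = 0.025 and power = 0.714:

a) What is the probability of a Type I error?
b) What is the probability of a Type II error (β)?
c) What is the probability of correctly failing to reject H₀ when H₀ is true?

Answer: a) 0.025, b) 0.286, c) 0.975

Derivation:
a) Type I error probability = α = 0.025
b) Power = P(reject H₀ | H₁ true) = 1 - β = 0.714, so Type II error probability = β = 1 - Power = 0.286
c) P(fail to reject H₀ | H₀ true) = 1 - α = 0.975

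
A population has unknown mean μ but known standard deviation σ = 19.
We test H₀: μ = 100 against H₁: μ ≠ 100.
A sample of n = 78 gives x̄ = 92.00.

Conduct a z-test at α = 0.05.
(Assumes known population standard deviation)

Answer: z = -3.7187, reject H₀

Derivation:
Standard error: SE = σ/√n = 19/√78 = 2.1513
z-statistic: z = (x̄ - μ₀)/SE = (92.00 - 100)/2.1513 = -3.7187
Critical value: ±1.960
p-value = 0.0002
Decision: reject H₀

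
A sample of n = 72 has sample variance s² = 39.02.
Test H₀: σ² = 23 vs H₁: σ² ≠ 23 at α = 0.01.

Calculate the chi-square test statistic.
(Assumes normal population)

df = n - 1 = 71
χ² = (n-1)s²/σ₀² = 71×39.02/23 = 120.4530
Critical values: χ²_{0.995,71} = 44.058, χ²_{0.005,71} = 105.432
Rejection region: χ² < 44.058 or χ² > 105.432
Decision: reject H₀

Answer: χ² = 120.4530, reject H₀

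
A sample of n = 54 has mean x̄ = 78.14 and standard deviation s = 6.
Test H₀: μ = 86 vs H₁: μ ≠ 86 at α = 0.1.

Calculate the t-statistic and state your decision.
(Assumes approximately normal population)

df = n - 1 = 53
SE = s/√n = 6/√54 = 0.8165
t = (x̄ - μ₀)/SE = (78.14 - 86)/0.8165 = -9.6265
Critical value: t_{0.05,53} = ±1.674
p-value < 0.0001
Decision: reject H₀

Answer: t = -9.6265, reject H₀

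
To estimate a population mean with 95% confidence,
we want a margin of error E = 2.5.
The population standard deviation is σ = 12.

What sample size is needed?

Answer: n = 89

Derivation:
z_0.025 = 1.960
n = (z×σ/E)² = (1.960×12/2.5)²
n = 88.5105
Round up: n = 89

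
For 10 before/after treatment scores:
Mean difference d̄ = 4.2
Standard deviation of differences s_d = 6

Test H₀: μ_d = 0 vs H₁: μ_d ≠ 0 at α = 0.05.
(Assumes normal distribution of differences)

Answer: t = 2.2136, fail to reject H₀

Derivation:
df = n - 1 = 9
SE = s_d/√n = 6/√10 = 1.8974
t = d̄/SE = 4.2/1.8974 = 2.2136
Critical value: t_{0.025,9} = ±2.262
p-value ≈ 0.0541
Decision: fail to reject H₀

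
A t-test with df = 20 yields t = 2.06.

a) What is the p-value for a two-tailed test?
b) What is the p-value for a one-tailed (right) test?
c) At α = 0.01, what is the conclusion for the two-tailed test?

Answer: a) 0.0527, b) 0.0263, c) fail to reject H₀

Derivation:
Using t-distribution with df = 20:
a) Two-tailed: p = 2×P(T > 2.06) = 0.0527
b) One-tailed: p = P(T > 2.06) = 0.0263
c) 0.0527 ≥ 0.01, fail to reject H₀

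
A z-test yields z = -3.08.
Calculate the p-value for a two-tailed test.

For z = -3.08:
p = 2×P(Z > |-3.08|) = 2×(1 - Φ(3.08)) = 0.0021

Answer: p-value ≈ 0.0021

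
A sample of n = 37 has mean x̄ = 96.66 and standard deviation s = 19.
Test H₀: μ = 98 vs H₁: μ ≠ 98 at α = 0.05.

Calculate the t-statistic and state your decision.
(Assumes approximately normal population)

df = n - 1 = 36
SE = s/√n = 19/√37 = 3.1236
t = (x̄ - μ₀)/SE = (96.66 - 98)/3.1236 = -0.4290
Critical value: t_{0.025,36} = ±2.028
p-value ≈ 0.6705
Decision: fail to reject H₀

Answer: t = -0.4290, fail to reject H₀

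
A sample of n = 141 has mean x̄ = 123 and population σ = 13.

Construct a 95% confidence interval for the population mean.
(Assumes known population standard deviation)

Confidence level: 95%, α = 0.05
z_0.025 = 1.960
SE = σ/√n = 13/√141 = 1.0948
Margin of error = 1.960 × 1.0948 = 2.1458
CI: x̄ ± margin = 123 ± 2.1458
CI: (120.8542, 125.1458)

Answer: (120.8542, 125.1458)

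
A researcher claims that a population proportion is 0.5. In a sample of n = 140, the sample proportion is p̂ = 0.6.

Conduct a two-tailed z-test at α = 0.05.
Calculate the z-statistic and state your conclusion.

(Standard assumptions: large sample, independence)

H₀: p = 0.5, H₁: p ≠ 0.5
Standard error: SE = √(p₀(1-p₀)/n) = √(0.5×0.5/140) = 0.042258
z-statistic: z = (p̂ - p₀)/SE = (0.6 - 0.5)/0.042258 = 2.3664
Critical value: z_0.025 = ±1.960
p-value = 0.0180
Decision: reject H₀ at α = 0.05

Answer: z = 2.3664, reject H₀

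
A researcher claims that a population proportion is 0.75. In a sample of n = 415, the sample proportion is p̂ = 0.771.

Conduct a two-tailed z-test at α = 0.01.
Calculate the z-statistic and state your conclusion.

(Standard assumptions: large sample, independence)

Answer: z = 0.9880, fail to reject H₀

Derivation:
H₀: p = 0.75, H₁: p ≠ 0.75
Standard error: SE = √(p₀(1-p₀)/n) = √(0.75×0.25/415) = 0.021256
z-statistic: z = (p̂ - p₀)/SE = (0.771 - 0.75)/0.021256 = 0.9880
Critical value: z_0.005 = ±2.576
p-value = 0.3232
Decision: fail to reject H₀ at α = 0.01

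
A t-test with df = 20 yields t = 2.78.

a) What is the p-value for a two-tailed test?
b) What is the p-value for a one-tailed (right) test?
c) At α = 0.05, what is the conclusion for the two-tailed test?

Using t-distribution with df = 20:
a) Two-tailed: p = 2×P(T > 2.78) = 0.0116
b) One-tailed: p = P(T > 2.78) = 0.0058
c) 0.0116 < 0.05, reject H₀

Answer: a) 0.0116, b) 0.0058, c) reject H₀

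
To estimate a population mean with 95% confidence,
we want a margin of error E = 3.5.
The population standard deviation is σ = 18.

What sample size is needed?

Answer: n = 102

Derivation:
z_0.025 = 1.960
n = (z×σ/E)² = (1.960×18/3.5)²
n = 101.6064
Round up: n = 102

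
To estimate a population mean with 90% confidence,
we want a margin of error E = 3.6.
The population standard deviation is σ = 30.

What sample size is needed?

Answer: n = 188

Derivation:
z_0.05 = 1.645
n = (z×σ/E)² = (1.645×30/3.6)²
n = 187.9184
Round up: n = 188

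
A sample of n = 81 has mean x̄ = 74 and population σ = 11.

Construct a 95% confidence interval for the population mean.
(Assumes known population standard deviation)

Answer: (71.6045, 76.3955)

Derivation:
Confidence level: 95%, α = 0.05
z_0.025 = 1.960
SE = σ/√n = 11/√81 = 1.2222
Margin of error = 1.960 × 1.2222 = 2.3955
CI: x̄ ± margin = 74 ± 2.3955
CI: (71.6045, 76.3955)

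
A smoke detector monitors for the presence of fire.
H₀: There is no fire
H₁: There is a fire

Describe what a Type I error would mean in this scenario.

A Type I error (probability α) occurs when we reject a true H₀.
A Type II error (probability β) occurs when we fail to reject a false H₀.

Answer: The alarm sounds when there is no fire (false alarm)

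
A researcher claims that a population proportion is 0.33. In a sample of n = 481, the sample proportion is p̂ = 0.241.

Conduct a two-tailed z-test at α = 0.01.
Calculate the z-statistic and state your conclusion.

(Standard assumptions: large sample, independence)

H₀: p = 0.33, H₁: p ≠ 0.33
Standard error: SE = √(p₀(1-p₀)/n) = √(0.33×0.67/481) = 0.021440
z-statistic: z = (p̂ - p₀)/SE = (0.241 - 0.33)/0.021440 = -4.1511
Critical value: z_0.005 = ±2.576
p-value < 0.0001
Decision: reject H₀ at α = 0.01

Answer: z = -4.1511, reject H₀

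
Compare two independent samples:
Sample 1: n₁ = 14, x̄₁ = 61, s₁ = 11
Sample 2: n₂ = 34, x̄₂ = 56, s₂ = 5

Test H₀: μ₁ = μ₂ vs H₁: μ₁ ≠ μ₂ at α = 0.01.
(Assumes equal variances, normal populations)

Answer: t = 2.1807, fail to reject H₀

Derivation:
Pooled variance: s²_p = [13×11² + 33×5²]/(46) = 52.1304
s_p = 7.2201
SE = s_p×√(1/n₁ + 1/n₂) = 7.2201×√(1/14 + 1/34) = 2.2928
t = (x̄₁ - x̄₂)/SE = (61 - 56)/2.2928 = 2.1807
df = 46, t-critical = ±2.687
Decision: fail to reject H₀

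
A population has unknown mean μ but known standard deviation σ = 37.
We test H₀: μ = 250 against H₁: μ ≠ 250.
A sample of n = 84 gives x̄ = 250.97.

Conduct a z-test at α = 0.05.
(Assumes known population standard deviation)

Answer: z = 0.2403, fail to reject H₀

Derivation:
Standard error: SE = σ/√n = 37/√84 = 4.0370
z-statistic: z = (x̄ - μ₀)/SE = (250.97 - 250)/4.0370 = 0.2403
Critical value: ±1.960
p-value = 0.8101
Decision: fail to reject H₀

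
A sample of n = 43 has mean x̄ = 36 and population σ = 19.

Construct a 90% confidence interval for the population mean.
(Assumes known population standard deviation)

Confidence level: 90%, α = 0.1
z_0.05 = 1.645
SE = σ/√n = 19/√43 = 2.8975
Margin of error = 1.645 × 2.8975 = 4.7664
CI: x̄ ± margin = 36 ± 4.7664
CI: (31.2336, 40.7664)

Answer: (31.2336, 40.7664)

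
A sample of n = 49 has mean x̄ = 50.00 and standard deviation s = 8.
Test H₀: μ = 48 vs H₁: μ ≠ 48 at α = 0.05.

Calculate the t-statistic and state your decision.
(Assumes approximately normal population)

df = n - 1 = 48
SE = s/√n = 8/√49 = 1.1429
t = (x̄ - μ₀)/SE = (50.00 - 48)/1.1429 = 1.7499
Critical value: t_{0.025,48} = ±2.011
p-value ≈ 0.0865
Decision: fail to reject H₀

Answer: t = 1.7499, fail to reject H₀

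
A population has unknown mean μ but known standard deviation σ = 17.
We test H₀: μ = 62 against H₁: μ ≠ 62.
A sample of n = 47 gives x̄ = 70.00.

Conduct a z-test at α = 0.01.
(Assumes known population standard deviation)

Standard error: SE = σ/√n = 17/√47 = 2.4797
z-statistic: z = (x̄ - μ₀)/SE = (70.00 - 62)/2.4797 = 3.2262
Critical value: ±2.576
p-value = 0.0013
Decision: reject H₀

Answer: z = 3.2262, reject H₀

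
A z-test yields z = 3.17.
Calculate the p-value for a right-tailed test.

For z = 3.17:
p = P(Z > 3.17) = 1 - Φ(3.17) = 0.0008

Answer: p-value ≈ 0.0008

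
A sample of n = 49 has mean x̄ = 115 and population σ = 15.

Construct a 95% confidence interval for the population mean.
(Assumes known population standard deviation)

Confidence level: 95%, α = 0.05
z_0.025 = 1.960
SE = σ/√n = 15/√49 = 2.1429
Margin of error = 1.960 × 2.1429 = 4.2001
CI: x̄ ± margin = 115 ± 4.2001
CI: (110.7999, 119.2001)

Answer: (110.7999, 119.2001)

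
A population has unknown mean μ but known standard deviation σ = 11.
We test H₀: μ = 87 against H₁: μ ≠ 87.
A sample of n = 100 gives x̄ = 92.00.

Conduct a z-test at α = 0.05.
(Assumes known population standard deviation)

Answer: z = 4.5455, reject H₀

Derivation:
Standard error: SE = σ/√n = 11/√100 = 1.1000
z-statistic: z = (x̄ - μ₀)/SE = (92.00 - 87)/1.1000 = 4.5455
Critical value: ±1.960
p-value < 0.0001
Decision: reject H₀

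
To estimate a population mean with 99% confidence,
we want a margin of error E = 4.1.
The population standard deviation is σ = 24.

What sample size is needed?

z_0.005 = 2.576
n = (z×σ/E)² = (2.576×24/4.1)²
n = 227.3770
Round up: n = 228

Answer: n = 228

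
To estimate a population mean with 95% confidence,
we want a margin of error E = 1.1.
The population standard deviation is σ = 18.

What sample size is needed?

Answer: n = 1029

Derivation:
z_0.025 = 1.960
n = (z×σ/E)² = (1.960×18/1.1)²
n = 1028.6598
Round up: n = 1029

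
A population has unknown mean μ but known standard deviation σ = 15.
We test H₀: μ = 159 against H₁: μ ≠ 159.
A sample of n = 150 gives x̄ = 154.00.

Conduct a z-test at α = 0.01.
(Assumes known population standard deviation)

Standard error: SE = σ/√n = 15/√150 = 1.2247
z-statistic: z = (x̄ - μ₀)/SE = (154.00 - 159)/1.2247 = -4.0826
Critical value: ±2.576
p-value < 0.0001
Decision: reject H₀

Answer: z = -4.0826, reject H₀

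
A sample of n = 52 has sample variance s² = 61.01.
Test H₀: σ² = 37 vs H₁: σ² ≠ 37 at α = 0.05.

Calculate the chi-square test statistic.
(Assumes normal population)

Answer: χ² = 84.0949, reject H₀

Derivation:
df = n - 1 = 51
χ² = (n-1)s²/σ₀² = 51×61.01/37 = 84.0949
Critical values: χ²_{0.975,51} = 33.162, χ²_{0.025,51} = 72.616
Rejection region: χ² < 33.162 or χ² > 72.616
Decision: reject H₀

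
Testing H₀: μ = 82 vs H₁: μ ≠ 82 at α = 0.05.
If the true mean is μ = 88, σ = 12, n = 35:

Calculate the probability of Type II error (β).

SE = σ/√n = 12/√35 = 2.0284
Critical values: μ₀ ± z_0.025×SE = 82 ± 1.960×2.0284
Acceptance region: (78.0243, 85.9757)
Under H₁ (μ = 88): z_high = (85.9757 - 88)/2.0284 = -0.9980, z_low = (78.0243 - 88)/2.0284 = -4.9180
β = P(not reject | H₁) = Φ(-0.9980) - Φ(-4.9180) ≈ 0.1591

Answer: β ≈ 0.1591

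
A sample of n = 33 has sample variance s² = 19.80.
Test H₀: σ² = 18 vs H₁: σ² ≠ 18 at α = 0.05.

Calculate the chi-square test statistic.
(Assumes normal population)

Answer: χ² = 35.2000, fail to reject H₀

Derivation:
df = n - 1 = 32
χ² = (n-1)s²/σ₀² = 32×19.80/18 = 35.2000
Critical values: χ²_{0.975,32} = 18.291, χ²_{0.025,32} = 49.480
Rejection region: χ² < 18.291 or χ² > 49.480
Decision: fail to reject H₀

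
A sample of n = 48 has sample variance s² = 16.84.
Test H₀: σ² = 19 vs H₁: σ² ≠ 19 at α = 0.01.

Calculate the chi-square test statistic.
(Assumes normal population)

Answer: χ² = 41.6568, fail to reject H₀

Derivation:
df = n - 1 = 47
χ² = (n-1)s²/σ₀² = 47×16.84/19 = 41.6568
Critical values: χ²_{0.995,47} = 25.775, χ²_{0.005,47} = 75.704
Rejection region: χ² < 25.775 or χ² > 75.704
Decision: fail to reject H₀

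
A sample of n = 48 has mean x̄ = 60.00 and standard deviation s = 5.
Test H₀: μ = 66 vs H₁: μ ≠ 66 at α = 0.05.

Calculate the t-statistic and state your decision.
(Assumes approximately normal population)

df = n - 1 = 47
SE = s/√n = 5/√48 = 0.7217
t = (x̄ - μ₀)/SE = (60.00 - 66)/0.7217 = -8.3137
Critical value: t_{0.025,47} = ±2.012
p-value < 0.0001
Decision: reject H₀

Answer: t = -8.3137, reject H₀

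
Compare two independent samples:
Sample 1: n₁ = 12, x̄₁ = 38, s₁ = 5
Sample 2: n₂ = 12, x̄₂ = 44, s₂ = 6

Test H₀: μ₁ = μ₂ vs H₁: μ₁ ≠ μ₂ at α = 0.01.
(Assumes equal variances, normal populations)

Pooled variance: s²_p = [11×5² + 11×6²]/(22) = 30.5000
s_p = 5.5227
SE = s_p×√(1/n₁ + 1/n₂) = 5.5227×√(1/12 + 1/12) = 2.2546
t = (x̄₁ - x̄₂)/SE = (38 - 44)/2.2546 = -2.6612
df = 22, t-critical = ±2.819
Decision: fail to reject H₀

Answer: t = -2.6612, fail to reject H₀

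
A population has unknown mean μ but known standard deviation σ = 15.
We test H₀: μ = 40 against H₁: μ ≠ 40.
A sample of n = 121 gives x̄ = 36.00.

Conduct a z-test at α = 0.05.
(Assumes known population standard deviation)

Answer: z = -2.9334, reject H₀

Derivation:
Standard error: SE = σ/√n = 15/√121 = 1.3636
z-statistic: z = (x̄ - μ₀)/SE = (36.00 - 40)/1.3636 = -2.9334
Critical value: ±1.960
p-value = 0.0034
Decision: reject H₀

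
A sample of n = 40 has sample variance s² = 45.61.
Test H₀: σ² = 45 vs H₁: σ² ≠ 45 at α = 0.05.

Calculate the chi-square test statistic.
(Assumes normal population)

Answer: χ² = 39.5287, fail to reject H₀

Derivation:
df = n - 1 = 39
χ² = (n-1)s²/σ₀² = 39×45.61/45 = 39.5287
Critical values: χ²_{0.975,39} = 23.654, χ²_{0.025,39} = 58.120
Rejection region: χ² < 23.654 or χ² > 58.120
Decision: fail to reject H₀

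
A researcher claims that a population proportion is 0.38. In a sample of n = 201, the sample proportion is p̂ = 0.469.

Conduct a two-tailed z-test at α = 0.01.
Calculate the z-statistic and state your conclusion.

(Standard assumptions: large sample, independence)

Answer: z = 2.5995, reject H₀

Derivation:
H₀: p = 0.38, H₁: p ≠ 0.38
Standard error: SE = √(p₀(1-p₀)/n) = √(0.38×0.62/201) = 0.034237
z-statistic: z = (p̂ - p₀)/SE = (0.469 - 0.38)/0.034237 = 2.5995
Critical value: z_0.005 = ±2.576
p-value = 0.0093
Decision: reject H₀ at α = 0.01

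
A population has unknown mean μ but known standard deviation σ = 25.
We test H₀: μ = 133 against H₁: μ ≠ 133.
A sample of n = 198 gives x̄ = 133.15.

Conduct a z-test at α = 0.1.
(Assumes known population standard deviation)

Standard error: SE = σ/√n = 25/√198 = 1.7767
z-statistic: z = (x̄ - μ₀)/SE = (133.15 - 133)/1.7767 = 0.0844
Critical value: ±1.645
p-value = 0.9327
Decision: fail to reject H₀

Answer: z = 0.0844, fail to reject H₀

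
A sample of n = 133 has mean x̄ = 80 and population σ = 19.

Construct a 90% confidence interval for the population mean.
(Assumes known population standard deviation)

Answer: (77.2899, 82.7101)

Derivation:
Confidence level: 90%, α = 0.1
z_0.05 = 1.645
SE = σ/√n = 19/√133 = 1.6475
Margin of error = 1.645 × 1.6475 = 2.7101
CI: x̄ ± margin = 80 ± 2.7101
CI: (77.2899, 82.7101)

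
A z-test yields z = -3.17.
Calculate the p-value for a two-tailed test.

For z = -3.17:
p = 2×P(Z > |-3.17|) = 2×(1 - Φ(3.17)) = 0.0015

Answer: p-value ≈ 0.0015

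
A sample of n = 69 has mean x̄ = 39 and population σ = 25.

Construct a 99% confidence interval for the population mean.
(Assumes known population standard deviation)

Answer: (31.2473, 46.7527)

Derivation:
Confidence level: 99%, α = 0.01
z_0.005 = 2.576
SE = σ/√n = 25/√69 = 3.0096
Margin of error = 2.576 × 3.0096 = 7.7527
CI: x̄ ± margin = 39 ± 7.7527
CI: (31.2473, 46.7527)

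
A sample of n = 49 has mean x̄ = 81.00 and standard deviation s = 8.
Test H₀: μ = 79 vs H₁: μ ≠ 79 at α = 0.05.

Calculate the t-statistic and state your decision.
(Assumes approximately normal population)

df = n - 1 = 48
SE = s/√n = 8/√49 = 1.1429
t = (x̄ - μ₀)/SE = (81.00 - 79)/1.1429 = 1.7499
Critical value: t_{0.025,48} = ±2.011
p-value ≈ 0.0865
Decision: fail to reject H₀

Answer: t = 1.7499, fail to reject H₀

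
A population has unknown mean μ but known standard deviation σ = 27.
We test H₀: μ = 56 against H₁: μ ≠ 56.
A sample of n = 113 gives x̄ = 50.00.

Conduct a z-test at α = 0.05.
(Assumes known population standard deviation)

Answer: z = -2.3623, reject H₀

Derivation:
Standard error: SE = σ/√n = 27/√113 = 2.5399
z-statistic: z = (x̄ - μ₀)/SE = (50.00 - 56)/2.5399 = -2.3623
Critical value: ±1.960
p-value = 0.0182
Decision: reject H₀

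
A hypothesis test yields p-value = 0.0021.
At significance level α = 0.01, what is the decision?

Compare p-value to α:
0.0021 < 0.01
Decision: reject H₀

Answer: reject H₀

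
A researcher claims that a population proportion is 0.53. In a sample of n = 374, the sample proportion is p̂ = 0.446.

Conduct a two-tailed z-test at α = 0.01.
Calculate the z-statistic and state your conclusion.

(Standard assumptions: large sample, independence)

H₀: p = 0.53, H₁: p ≠ 0.53
Standard error: SE = √(p₀(1-p₀)/n) = √(0.53×0.47/374) = 0.025808
z-statistic: z = (p̂ - p₀)/SE = (0.446 - 0.53)/0.025808 = -3.2548
Critical value: z_0.005 = ±2.576
p-value = 0.0011
Decision: reject H₀ at α = 0.01

Answer: z = -3.2548, reject H₀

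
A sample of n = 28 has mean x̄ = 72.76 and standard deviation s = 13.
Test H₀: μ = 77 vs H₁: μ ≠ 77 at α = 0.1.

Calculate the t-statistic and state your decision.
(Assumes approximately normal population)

df = n - 1 = 27
SE = s/√n = 13/√28 = 2.4568
t = (x̄ - μ₀)/SE = (72.76 - 77)/2.4568 = -1.7258
Critical value: t_{0.05,27} = ±1.703
p-value ≈ 0.0958
Decision: reject H₀

Answer: t = -1.7258, reject H₀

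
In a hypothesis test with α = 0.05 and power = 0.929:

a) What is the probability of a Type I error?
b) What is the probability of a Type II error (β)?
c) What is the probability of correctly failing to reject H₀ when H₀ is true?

a) Type I error probability = α = 0.05
b) Power = P(reject H₀ | H₁ true) = 1 - β = 0.929, so Type II error probability = β = 1 - Power = 0.071
c) P(fail to reject H₀ | H₀ true) = 1 - α = 0.95

Answer: a) 0.05, b) 0.071, c) 0.95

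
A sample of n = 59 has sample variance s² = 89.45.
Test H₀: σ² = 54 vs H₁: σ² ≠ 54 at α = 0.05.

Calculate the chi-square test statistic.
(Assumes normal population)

Answer: χ² = 96.0759, reject H₀

Derivation:
df = n - 1 = 58
χ² = (n-1)s²/σ₀² = 58×89.45/54 = 96.0759
Critical values: χ²_{0.975,58} = 38.844, χ²_{0.025,58} = 80.936
Rejection region: χ² < 38.844 or χ² > 80.936
Decision: reject H₀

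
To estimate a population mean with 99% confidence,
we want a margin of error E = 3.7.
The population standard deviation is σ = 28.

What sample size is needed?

z_0.005 = 2.576
n = (z×σ/E)² = (2.576×28/3.7)²
n = 380.0181
Round up: n = 381

Answer: n = 381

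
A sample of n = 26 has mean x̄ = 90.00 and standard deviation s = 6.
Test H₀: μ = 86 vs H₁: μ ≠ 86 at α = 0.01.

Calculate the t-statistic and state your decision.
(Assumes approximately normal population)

Answer: t = 3.3993, reject H₀

Derivation:
df = n - 1 = 25
SE = s/√n = 6/√26 = 1.1767
t = (x̄ - μ₀)/SE = (90.00 - 86)/1.1767 = 3.3993
Critical value: t_{0.005,25} = ±2.787
p-value ≈ 0.0023
Decision: reject H₀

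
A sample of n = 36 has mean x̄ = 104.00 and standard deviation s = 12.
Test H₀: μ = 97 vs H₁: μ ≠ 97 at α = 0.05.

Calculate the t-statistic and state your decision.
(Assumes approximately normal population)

Answer: t = 3.5000, reject H₀

Derivation:
df = n - 1 = 35
SE = s/√n = 12/√36 = 2.0000
t = (x̄ - μ₀)/SE = (104.00 - 97)/2.0000 = 3.5000
Critical value: t_{0.025,35} = ±2.030
p-value ≈ 0.0013
Decision: reject H₀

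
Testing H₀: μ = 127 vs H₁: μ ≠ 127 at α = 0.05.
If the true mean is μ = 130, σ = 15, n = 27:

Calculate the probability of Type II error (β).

SE = σ/√n = 15/√27 = 2.8868
Critical values: μ₀ ± z_0.025×SE = 127 ± 1.960×2.8868
Acceptance region: (121.3419, 132.6581)
Under H₁ (μ = 130): z_high = (132.6581 - 130)/2.8868 = 0.9208, z_low = (121.3419 - 130)/2.8868 = -2.9992
β = P(not reject | H₁) = Φ(0.9208) - Φ(-2.9992) ≈ 0.8201

Answer: β ≈ 0.8201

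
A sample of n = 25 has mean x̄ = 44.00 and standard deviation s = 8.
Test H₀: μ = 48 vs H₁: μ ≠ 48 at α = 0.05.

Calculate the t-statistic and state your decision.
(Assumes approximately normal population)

Answer: t = -2.5000, reject H₀

Derivation:
df = n - 1 = 24
SE = s/√n = 8/√25 = 1.6000
t = (x̄ - μ₀)/SE = (44.00 - 48)/1.6000 = -2.5000
Critical value: t_{0.025,24} = ±2.064
p-value ≈ 0.0197
Decision: reject H₀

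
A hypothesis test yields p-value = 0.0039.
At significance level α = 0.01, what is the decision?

Answer: reject H₀

Derivation:
Compare p-value to α:
0.0039 < 0.01
Decision: reject H₀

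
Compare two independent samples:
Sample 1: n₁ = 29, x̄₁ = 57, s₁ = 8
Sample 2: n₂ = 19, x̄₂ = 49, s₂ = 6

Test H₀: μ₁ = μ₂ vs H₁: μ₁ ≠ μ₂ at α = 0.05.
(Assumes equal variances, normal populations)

Pooled variance: s²_p = [28×8² + 18×6²]/(46) = 53.0435
s_p = 7.2831
SE = s_p×√(1/n₁ + 1/n₂) = 7.2831×√(1/29 + 1/19) = 2.1496
t = (x̄₁ - x̄₂)/SE = (57 - 49)/2.1496 = 3.7216
df = 46, t-critical = ±2.013
Decision: reject H₀

Answer: t = 3.7216, reject H₀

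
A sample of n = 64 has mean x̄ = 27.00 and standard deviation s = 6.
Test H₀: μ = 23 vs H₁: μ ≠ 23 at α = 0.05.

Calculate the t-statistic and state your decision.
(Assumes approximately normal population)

df = n - 1 = 63
SE = s/√n = 6/√64 = 0.7500
t = (x̄ - μ₀)/SE = (27.00 - 23)/0.7500 = 5.3333
Critical value: t_{0.025,63} = ±1.998
p-value < 0.0001
Decision: reject H₀

Answer: t = 5.3333, reject H₀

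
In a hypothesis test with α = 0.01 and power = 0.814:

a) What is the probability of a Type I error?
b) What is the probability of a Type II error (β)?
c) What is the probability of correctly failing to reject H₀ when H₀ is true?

a) Type I error probability = α = 0.01
b) Power = P(reject H₀ | H₁ true) = 1 - β = 0.814, so Type II error probability = β = 1 - Power = 0.186
c) P(fail to reject H₀ | H₀ true) = 1 - α = 0.99

Answer: a) 0.01, b) 0.186, c) 0.99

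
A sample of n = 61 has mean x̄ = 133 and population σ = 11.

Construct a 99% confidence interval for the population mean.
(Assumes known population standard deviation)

Confidence level: 99%, α = 0.01
z_0.005 = 2.576
SE = σ/√n = 11/√61 = 1.4084
Margin of error = 2.576 × 1.4084 = 3.6280
CI: x̄ ± margin = 133 ± 3.6280
CI: (129.3720, 136.6280)

Answer: (129.3720, 136.6280)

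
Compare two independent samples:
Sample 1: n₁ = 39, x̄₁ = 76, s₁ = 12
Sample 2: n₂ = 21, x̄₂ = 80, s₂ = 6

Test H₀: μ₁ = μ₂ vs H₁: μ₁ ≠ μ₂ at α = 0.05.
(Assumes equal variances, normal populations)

Answer: t = -1.4303, fail to reject H₀

Derivation:
Pooled variance: s²_p = [38×12² + 20×6²]/(58) = 106.7586
s_p = 10.3324
SE = s_p×√(1/n₁ + 1/n₂) = 10.3324×√(1/39 + 1/21) = 2.7966
t = (x̄₁ - x̄₂)/SE = (76 - 80)/2.7966 = -1.4303
df = 58, t-critical = ±2.002
Decision: fail to reject H₀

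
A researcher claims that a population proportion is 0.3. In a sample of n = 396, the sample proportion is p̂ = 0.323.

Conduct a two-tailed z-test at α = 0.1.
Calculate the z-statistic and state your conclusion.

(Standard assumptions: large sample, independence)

H₀: p = 0.3, H₁: p ≠ 0.3
Standard error: SE = √(p₀(1-p₀)/n) = √(0.3×0.7/396) = 0.023028
z-statistic: z = (p̂ - p₀)/SE = (0.323 - 0.3)/0.023028 = 0.9988
Critical value: z_0.05 = ±1.645
p-value = 0.3179
Decision: fail to reject H₀ at α = 0.1

Answer: z = 0.9988, fail to reject H₀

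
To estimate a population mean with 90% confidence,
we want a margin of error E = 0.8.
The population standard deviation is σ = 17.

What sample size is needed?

z_0.05 = 1.645
n = (z×σ/E)² = (1.645×17/0.8)²
n = 1221.9394
Round up: n = 1222

Answer: n = 1222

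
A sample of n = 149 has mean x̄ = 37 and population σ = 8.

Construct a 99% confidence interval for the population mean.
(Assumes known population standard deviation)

Confidence level: 99%, α = 0.01
z_0.005 = 2.576
SE = σ/√n = 8/√149 = 0.6554
Margin of error = 2.576 × 0.6554 = 1.6883
CI: x̄ ± margin = 37 ± 1.6883
CI: (35.3117, 38.6883)

Answer: (35.3117, 38.6883)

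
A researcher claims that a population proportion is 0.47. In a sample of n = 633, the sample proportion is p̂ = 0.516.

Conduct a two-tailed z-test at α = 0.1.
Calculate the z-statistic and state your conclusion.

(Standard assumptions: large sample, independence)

H₀: p = 0.47, H₁: p ≠ 0.47
Standard error: SE = √(p₀(1-p₀)/n) = √(0.47×0.53/633) = 0.019837
z-statistic: z = (p̂ - p₀)/SE = (0.516 - 0.47)/0.019837 = 2.3189
Critical value: z_0.05 = ±1.645
p-value = 0.0204
Decision: reject H₀ at α = 0.1

Answer: z = 2.3189, reject H₀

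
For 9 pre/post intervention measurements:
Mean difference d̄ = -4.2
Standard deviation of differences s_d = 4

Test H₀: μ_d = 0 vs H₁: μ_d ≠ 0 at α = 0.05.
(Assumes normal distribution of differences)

Answer: t = -3.1501, reject H₀

Derivation:
df = n - 1 = 8
SE = s_d/√n = 4/√9 = 1.3333
t = d̄/SE = -4.2/1.3333 = -3.1501
Critical value: t_{0.025,8} = ±2.306
p-value ≈ 0.0136
Decision: reject H₀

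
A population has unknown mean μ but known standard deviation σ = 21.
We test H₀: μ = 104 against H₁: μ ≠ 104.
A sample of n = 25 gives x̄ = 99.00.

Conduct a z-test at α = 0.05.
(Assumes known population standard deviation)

Answer: z = -1.1905, fail to reject H₀

Derivation:
Standard error: SE = σ/√n = 21/√25 = 4.2000
z-statistic: z = (x̄ - μ₀)/SE = (99.00 - 104)/4.2000 = -1.1905
Critical value: ±1.960
p-value = 0.2338
Decision: fail to reject H₀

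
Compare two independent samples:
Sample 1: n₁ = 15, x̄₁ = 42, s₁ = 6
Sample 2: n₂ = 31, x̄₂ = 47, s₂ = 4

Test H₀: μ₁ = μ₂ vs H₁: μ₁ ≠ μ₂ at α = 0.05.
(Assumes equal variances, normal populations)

Pooled variance: s²_p = [14×6² + 30×4²]/(44) = 22.3636
s_p = 4.7290
SE = s_p×√(1/n₁ + 1/n₂) = 4.7290×√(1/15 + 1/31) = 1.4874
t = (x̄₁ - x̄₂)/SE = (42 - 47)/1.4874 = -3.3616
df = 44, t-critical = ±2.015
Decision: reject H₀

Answer: t = -3.3616, reject H₀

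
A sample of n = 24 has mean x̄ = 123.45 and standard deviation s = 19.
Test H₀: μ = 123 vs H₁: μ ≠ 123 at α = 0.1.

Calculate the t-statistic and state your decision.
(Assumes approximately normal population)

Answer: t = 0.1160, fail to reject H₀

Derivation:
df = n - 1 = 23
SE = s/√n = 19/√24 = 3.8784
t = (x̄ - μ₀)/SE = (123.45 - 123)/3.8784 = 0.1160
Critical value: t_{0.05,23} = ±1.714
p-value ≈ 0.9087
Decision: fail to reject H₀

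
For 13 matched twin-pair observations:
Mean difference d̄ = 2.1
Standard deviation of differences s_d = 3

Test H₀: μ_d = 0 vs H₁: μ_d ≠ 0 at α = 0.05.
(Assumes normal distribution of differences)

Answer: t = 2.5237, reject H₀

Derivation:
df = n - 1 = 12
SE = s_d/√n = 3/√13 = 0.8321
t = d̄/SE = 2.1/0.8321 = 2.5237
Critical value: t_{0.025,12} = ±2.179
p-value ≈ 0.0267
Decision: reject H₀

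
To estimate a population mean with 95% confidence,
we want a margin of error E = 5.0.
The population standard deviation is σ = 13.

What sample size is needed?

Answer: n = 26

Derivation:
z_0.025 = 1.960
n = (z×σ/E)² = (1.960×13/5.0)²
n = 25.9692
Round up: n = 26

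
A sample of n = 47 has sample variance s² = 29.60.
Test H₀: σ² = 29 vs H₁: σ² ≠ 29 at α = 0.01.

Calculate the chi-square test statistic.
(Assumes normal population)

Answer: χ² = 46.9517, fail to reject H₀

Derivation:
df = n - 1 = 46
χ² = (n-1)s²/σ₀² = 46×29.60/29 = 46.9517
Critical values: χ²_{0.995,46} = 25.041, χ²_{0.005,46} = 74.437
Rejection region: χ² < 25.041 or χ² > 74.437
Decision: fail to reject H₀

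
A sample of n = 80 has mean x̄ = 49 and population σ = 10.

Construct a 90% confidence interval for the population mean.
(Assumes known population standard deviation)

Confidence level: 90%, α = 0.1
z_0.05 = 1.645
SE = σ/√n = 10/√80 = 1.1180
Margin of error = 1.645 × 1.1180 = 1.8391
CI: x̄ ± margin = 49 ± 1.8391
CI: (47.1609, 50.8391)

Answer: (47.1609, 50.8391)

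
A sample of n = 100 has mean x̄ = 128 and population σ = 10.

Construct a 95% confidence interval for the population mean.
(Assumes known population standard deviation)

Confidence level: 95%, α = 0.05
z_0.025 = 1.960
SE = σ/√n = 10/√100 = 1.0000
Margin of error = 1.960 × 1.0000 = 1.9600
CI: x̄ ± margin = 128 ± 1.9600
CI: (126.0400, 129.9600)

Answer: (126.0400, 129.9600)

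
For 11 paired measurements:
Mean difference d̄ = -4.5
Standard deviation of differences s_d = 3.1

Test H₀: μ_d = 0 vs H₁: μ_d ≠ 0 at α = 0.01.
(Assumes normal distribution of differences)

Answer: t = -4.8144, reject H₀

Derivation:
df = n - 1 = 10
SE = s_d/√n = 3.1/√11 = 0.9347
t = d̄/SE = -4.5/0.9347 = -4.8144
Critical value: t_{0.005,10} = ±3.169
p-value ≈ 0.0007
Decision: reject H₀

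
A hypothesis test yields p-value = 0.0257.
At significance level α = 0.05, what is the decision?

Answer: reject H₀

Derivation:
Compare p-value to α:
0.0257 < 0.05
Decision: reject H₀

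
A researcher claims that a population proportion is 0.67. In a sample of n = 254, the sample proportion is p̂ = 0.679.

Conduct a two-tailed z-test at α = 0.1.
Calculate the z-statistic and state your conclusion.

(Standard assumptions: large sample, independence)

H₀: p = 0.67, H₁: p ≠ 0.67
Standard error: SE = √(p₀(1-p₀)/n) = √(0.67×0.33/254) = 0.029504
z-statistic: z = (p̂ - p₀)/SE = (0.679 - 0.67)/0.029504 = 0.3050
Critical value: z_0.05 = ±1.645
p-value = 0.7604
Decision: fail to reject H₀ at α = 0.1

Answer: z = 0.3050, fail to reject H₀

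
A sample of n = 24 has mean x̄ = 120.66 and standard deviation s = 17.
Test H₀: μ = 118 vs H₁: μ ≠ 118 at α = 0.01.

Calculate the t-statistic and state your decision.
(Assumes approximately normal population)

Answer: t = 0.7665, fail to reject H₀

Derivation:
df = n - 1 = 23
SE = s/√n = 17/√24 = 3.4701
t = (x̄ - μ₀)/SE = (120.66 - 118)/3.4701 = 0.7665
Critical value: t_{0.005,23} = ±2.807
p-value ≈ 0.4512
Decision: fail to reject H₀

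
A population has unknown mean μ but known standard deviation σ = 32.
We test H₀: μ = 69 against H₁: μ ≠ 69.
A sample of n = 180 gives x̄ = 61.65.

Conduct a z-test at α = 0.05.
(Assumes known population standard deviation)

Standard error: SE = σ/√n = 32/√180 = 2.3851
z-statistic: z = (x̄ - μ₀)/SE = (61.65 - 69)/2.3851 = -3.0816
Critical value: ±1.960
p-value = 0.0021
Decision: reject H₀

Answer: z = -3.0816, reject H₀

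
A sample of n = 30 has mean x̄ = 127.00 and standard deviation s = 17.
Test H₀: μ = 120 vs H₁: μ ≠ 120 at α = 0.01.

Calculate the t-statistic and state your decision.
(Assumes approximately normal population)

Answer: t = 2.2553, fail to reject H₀

Derivation:
df = n - 1 = 29
SE = s/√n = 17/√30 = 3.1038
t = (x̄ - μ₀)/SE = (127.00 - 120)/3.1038 = 2.2553
Critical value: t_{0.005,29} = ±2.756
p-value ≈ 0.0318
Decision: fail to reject H₀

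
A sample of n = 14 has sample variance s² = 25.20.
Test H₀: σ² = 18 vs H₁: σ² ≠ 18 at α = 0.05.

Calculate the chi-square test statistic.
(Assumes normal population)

df = n - 1 = 13
χ² = (n-1)s²/σ₀² = 13×25.20/18 = 18.2000
Critical values: χ²_{0.975,13} = 5.009, χ²_{0.025,13} = 24.736
Rejection region: χ² < 5.009 or χ² > 24.736
Decision: fail to reject H₀

Answer: χ² = 18.2000, fail to reject H₀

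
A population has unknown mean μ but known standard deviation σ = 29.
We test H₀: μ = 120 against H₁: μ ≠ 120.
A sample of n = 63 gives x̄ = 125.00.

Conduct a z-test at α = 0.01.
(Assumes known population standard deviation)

Standard error: SE = σ/√n = 29/√63 = 3.6537
z-statistic: z = (x̄ - μ₀)/SE = (125.00 - 120)/3.6537 = 1.3685
Critical value: ±2.576
p-value = 0.1712
Decision: fail to reject H₀

Answer: z = 1.3685, fail to reject H₀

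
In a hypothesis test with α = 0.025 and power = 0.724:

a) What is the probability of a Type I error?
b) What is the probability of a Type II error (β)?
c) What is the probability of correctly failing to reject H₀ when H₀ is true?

Answer: a) 0.025, b) 0.276, c) 0.975

Derivation:
a) Type I error probability = α = 0.025
b) Power = P(reject H₀ | H₁ true) = 1 - β = 0.724, so Type II error probability = β = 1 - Power = 0.276
c) P(fail to reject H₀ | H₀ true) = 1 - α = 0.975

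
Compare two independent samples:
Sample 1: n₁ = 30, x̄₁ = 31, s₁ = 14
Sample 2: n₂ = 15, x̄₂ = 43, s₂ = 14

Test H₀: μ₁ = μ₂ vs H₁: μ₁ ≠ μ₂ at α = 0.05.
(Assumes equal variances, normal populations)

Pooled variance: s²_p = [29×14² + 14×14²]/(43) = 196.0000
s_p = 14.0000
SE = s_p×√(1/n₁ + 1/n₂) = 14.0000×√(1/30 + 1/15) = 4.4272
t = (x̄₁ - x̄₂)/SE = (31 - 43)/4.4272 = -2.7105
df = 43, t-critical = ±2.017
Decision: reject H₀

Answer: t = -2.7105, reject H₀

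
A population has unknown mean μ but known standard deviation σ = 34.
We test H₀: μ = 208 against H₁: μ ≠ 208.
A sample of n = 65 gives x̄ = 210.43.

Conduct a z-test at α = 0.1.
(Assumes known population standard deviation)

Answer: z = 0.5762, fail to reject H₀

Derivation:
Standard error: SE = σ/√n = 34/√65 = 4.2172
z-statistic: z = (x̄ - μ₀)/SE = (210.43 - 208)/4.2172 = 0.5762
Critical value: ±1.645
p-value = 0.5645
Decision: fail to reject H₀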